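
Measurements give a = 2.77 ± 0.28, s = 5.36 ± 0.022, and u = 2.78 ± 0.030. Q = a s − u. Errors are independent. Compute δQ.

1.50

Let p = a·s = 14.8. δp/p = √((1·δa/a)² + (1·δs/s)²) = √(0.0102 + 1.68e-05) = 0.101, so δp = 1.50.
Q = p − u: δQ = √(δp² + δu²) = √(2.26 + 0.000900) = 1.50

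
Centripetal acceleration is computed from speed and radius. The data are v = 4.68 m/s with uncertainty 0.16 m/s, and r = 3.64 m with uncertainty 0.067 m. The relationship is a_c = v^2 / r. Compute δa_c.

0.426 m/s^2

a_c is a product of powers, so relative uncertainties combine in quadrature:
  (2·δv/v)² = (2×0.0342)² = 0.00468;  (-1·δr/r)² = (-1×0.0184)² = 0.000339
δa_c/a_c = √(0.00501) = 0.0708
a_c = 6.02 m/s^2, so δa_c = 0.0708 × 6.02 = 0.426 m/s^2.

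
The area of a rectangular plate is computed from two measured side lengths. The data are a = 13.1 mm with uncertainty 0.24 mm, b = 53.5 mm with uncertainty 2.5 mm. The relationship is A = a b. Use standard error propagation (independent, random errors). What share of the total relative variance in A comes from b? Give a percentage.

86.7%

(δA/A)² = (1·δa/a)² + (1·δb/b)²
  a term: (1×0.0183)² = 0.000336
  b term: (1×0.0467)² = 0.00218
Total = 0.00252. Share from b = 0.00218/0.00252 = 0.867.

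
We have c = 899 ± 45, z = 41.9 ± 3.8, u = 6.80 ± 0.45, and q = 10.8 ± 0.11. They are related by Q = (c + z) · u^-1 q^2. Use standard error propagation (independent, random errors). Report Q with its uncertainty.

16100 ± 1360

Let w = c + z = 941. δw = √(δc² + δz²) = √(2020 + 14.4) = 45.2, so δw/w = 0.0480.
Q is then a monomial in w, u, q:
δQ/Q = √((δw/w)² + (-1·δu/u)² + (2·δq/q)²) = √(0.00230 + 0.00438 + 0.000415) = 0.0842
Q = 16100, so δQ = 0.0842 × 16100 = 1360.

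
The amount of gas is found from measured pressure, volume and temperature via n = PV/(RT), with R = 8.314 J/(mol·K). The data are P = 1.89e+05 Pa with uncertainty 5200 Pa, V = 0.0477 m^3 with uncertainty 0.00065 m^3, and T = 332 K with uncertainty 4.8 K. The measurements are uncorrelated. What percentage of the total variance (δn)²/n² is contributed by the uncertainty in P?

(δn/n)² = (1·δP/P)² + (1·δV/V)² + (-1·δT/T)²
  P term: (1×0.0275)² = 0.000757
  V term: (1×0.0136)² = 0.000186
  T term: (-1×0.0145)² = 0.000209
Total = 0.00115. Share from P = 0.000757/0.00115 = 0.657.

65.7%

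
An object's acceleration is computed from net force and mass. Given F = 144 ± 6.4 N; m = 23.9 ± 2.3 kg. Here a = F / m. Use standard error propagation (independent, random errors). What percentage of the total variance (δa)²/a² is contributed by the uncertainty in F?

17.6%

(δa/a)² = (1·δF/F)² + (-1·δm/m)²
  F term: (1×0.0444)² = 0.00198
  m term: (-1×0.0962)² = 0.00926
Total = 0.0112. Share from F = 0.00198/0.0112 = 0.176.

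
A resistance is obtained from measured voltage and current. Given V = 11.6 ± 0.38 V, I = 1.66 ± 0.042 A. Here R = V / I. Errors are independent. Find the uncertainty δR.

R is a product of powers, so relative uncertainties combine in quadrature:
  (1·δV/V)² = (1×0.0328)² = 0.00107;  (-1·δI/I)² = (-1×0.0253)² = 0.000640
δR/R = √(0.00171) = 0.0414
R = 6.99 Ω, so δR = 0.0414 × 6.99 = 0.289 Ω.

0.289 Ω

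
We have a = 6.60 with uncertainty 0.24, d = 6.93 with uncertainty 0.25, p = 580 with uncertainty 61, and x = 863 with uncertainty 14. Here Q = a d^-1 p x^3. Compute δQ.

Q is a product of powers, so relative uncertainties combine in quadrature:
  (1·δa/a)² = (1×0.0364)² = 0.00132;  (-1·δd/d)² = (-1×0.0361)² = 0.00130;  (1·δp/p)² = (1×0.105)² = 0.0111;  (3·δx/x)² = (3×0.0162)² = 0.00237
δQ/Q = √(0.0161) = 0.127
Q = 3.55e+11, so δQ = 0.127 × 3.55e+11 = 4.5e+10.

4.5e+10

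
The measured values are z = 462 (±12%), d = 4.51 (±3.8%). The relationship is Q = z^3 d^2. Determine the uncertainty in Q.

7.38e+08

For a monomial Q ∝ z^3, d^2, fractional errors add in quadrature:
  (3·δz/z)² = (3×0.120)² = 0.130;  (2·δd/d)² = (2×0.0380)² = 0.00578
δQ/Q = √(0.135) = 0.368
Q = 2.01e+09, so δQ = 0.368 × 2.01e+09 = 7.38e+08.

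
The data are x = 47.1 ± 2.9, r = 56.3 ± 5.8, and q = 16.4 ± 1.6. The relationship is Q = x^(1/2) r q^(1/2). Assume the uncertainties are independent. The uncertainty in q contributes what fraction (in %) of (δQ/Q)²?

(δQ/Q)² = (½·δx/x)² + (1·δr/r)² + (½·δq/q)²
  x term: (0.5×0.0616)² = 0.000948
  r term: (1×0.103)² = 0.0106
  q term: (0.5×0.0976)² = 0.00238
Total = 0.0139. Share from q = 0.00238/0.0139 = 0.171.

17.1%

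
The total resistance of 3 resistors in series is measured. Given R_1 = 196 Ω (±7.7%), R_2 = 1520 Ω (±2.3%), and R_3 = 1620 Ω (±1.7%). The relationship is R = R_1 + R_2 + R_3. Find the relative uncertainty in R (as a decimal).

For a sum/difference, combine absolute errors in quadrature:
  (δR_1)² = 228;  (δR_2)² = 1220;  (δR_3)² = 758
δR = √(2210) = 47.0 Ω
R = 3340 Ω, so δR/R = 47.0/3340 = 0.0141.

0.0141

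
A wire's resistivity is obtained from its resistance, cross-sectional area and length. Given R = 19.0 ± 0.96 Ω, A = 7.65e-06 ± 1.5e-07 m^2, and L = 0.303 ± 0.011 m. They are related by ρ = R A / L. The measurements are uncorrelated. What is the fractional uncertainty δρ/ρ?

Since ρ is a product/quotient, work with relative uncertainties:
  (1·δR/R)² = (1×0.0505)² = 0.00255;  (1·δA/A)² = (1×0.0196)² = 0.000384;  (-1·δL/L)² = (-1×0.0363)² = 0.00132
δρ/ρ = √(0.00426) = 0.0652

0.0652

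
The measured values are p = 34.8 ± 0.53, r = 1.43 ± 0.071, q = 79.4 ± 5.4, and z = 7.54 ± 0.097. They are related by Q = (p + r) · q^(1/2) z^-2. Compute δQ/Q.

0.0451

Let u = p + r = 36.2. δu = √(δp² + δr²) = √(0.281 + 0.00504) = 0.535, so δu/u = 0.0148.
Q is then a monomial in u, q, z:
δQ/Q = √((δu/u)² + (½·δq/q)² + (-2·δz/z)²) = √(0.000218 + 0.00116 + 0.000662) = 0.0451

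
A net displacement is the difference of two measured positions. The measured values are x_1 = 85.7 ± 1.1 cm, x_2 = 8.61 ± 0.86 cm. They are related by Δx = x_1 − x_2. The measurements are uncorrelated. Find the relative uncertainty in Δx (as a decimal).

For a sum/difference, combine absolute errors in quadrature:
  (δx_1)² = 1.21;  (δx_2)² = 0.740
δΔx = √(1.95) = 1.40 cm
Δx = 77.1 cm, so δΔx/Δx = 1.40/77.1 = 0.0181.

0.0181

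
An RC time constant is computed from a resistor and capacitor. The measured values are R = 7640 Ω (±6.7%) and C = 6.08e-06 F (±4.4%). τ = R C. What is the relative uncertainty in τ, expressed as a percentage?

8.02%

Each factor contributes (exponent × relative error)² to (δτ/τ)²:
  (1·δR/R)² = (1×0.0670)² = 0.00449;  (1·δC/C)² = (1×0.0440)² = 0.00194
δτ/τ = √(0.00643) = 0.0802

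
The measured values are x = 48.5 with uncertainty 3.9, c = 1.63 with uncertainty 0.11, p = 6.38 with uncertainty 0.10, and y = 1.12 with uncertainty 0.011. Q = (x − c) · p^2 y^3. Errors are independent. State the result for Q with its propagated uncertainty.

Let u = x − c = 46.9. δu = √(δx² + δc²) = √(15.2 + 0.0121) = 3.90, so δu/u = 0.0832.
Q is then a monomial in u, p, y:
δQ/Q = √((δu/u)² + (2·δp/p)² + (3·δy/y)²) = √(0.00693 + 0.000983 + 0.000868) = 0.0937
Q = 2680, so δQ = 0.0937 × 2680 = 251.

2680 ± 251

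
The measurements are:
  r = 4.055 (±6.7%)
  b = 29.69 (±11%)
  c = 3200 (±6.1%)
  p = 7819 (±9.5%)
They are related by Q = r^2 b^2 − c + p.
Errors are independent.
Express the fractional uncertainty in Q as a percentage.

19.9%

Let w = r^2·b^2 = 14490. δw/w = √((2·δr/r)² + (2·δb/b)²) = √(0.0180 + 0.0484) = 0.258, so δw = 3730.
Q = w − c + p: δQ = √(δw² + δc² + δp²) = √(1.39e+07 + 38100 + 5.52e+05) = 3810
Q = 19110, so δQ/Q = 3810/19110 = 0.199.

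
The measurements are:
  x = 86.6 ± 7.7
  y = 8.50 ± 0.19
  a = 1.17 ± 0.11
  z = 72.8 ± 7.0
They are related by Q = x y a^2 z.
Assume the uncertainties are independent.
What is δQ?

16900

For a monomial Q ∝ x, y, a^2, z, fractional errors add in quadrature:
  (1·δx/x)² = (1×0.0889)² = 0.00791;  (1·δy/y)² = (1×0.0224)² = 0.000500;  (2·δa/a)² = (2×0.0940)² = 0.0354;  (1·δz/z)² = (1×0.0962)² = 0.00925
δQ/Q = √(0.0530) = 0.230
Q = 73400, so δQ = 0.230 × 73400 = 16900.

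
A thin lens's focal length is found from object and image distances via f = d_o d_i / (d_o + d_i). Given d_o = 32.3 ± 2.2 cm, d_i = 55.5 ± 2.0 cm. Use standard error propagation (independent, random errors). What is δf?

∂f/∂d_o = (d_i/(d_o+d_i))² = 0.400;  ∂f/∂d_i = (d_o/(d_o+d_i))² = 0.135
δf = √((∂f/∂d_o · δd_o)² + (∂f/∂d_i · δd_i)²) = √(0.773 + 0.0733) = 0.920 cm

0.920 cm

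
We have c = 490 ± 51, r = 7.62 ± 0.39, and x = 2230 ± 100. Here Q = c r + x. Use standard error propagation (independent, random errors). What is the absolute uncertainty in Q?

444

Let p = c·r = 3730. δp/p = √((1·δc/c)² + (1·δr/r)²) = √(0.0108 + 0.00262) = 0.116, so δp = 433.
Q = p + x: δQ = √(δp² + δx²) = √(1.88e+05 + 10000) = 444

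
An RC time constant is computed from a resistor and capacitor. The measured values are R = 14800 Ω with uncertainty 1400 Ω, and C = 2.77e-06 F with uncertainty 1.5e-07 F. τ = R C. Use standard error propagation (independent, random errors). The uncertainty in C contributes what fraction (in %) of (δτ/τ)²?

(δτ/τ)² = (1·δR/R)² + (1·δC/C)²
  R term: (1×0.0946)² = 0.00895
  C term: (1×0.0542)² = 0.00293
Total = 0.0119. Share from C = 0.00293/0.0119 = 0.247.

24.7%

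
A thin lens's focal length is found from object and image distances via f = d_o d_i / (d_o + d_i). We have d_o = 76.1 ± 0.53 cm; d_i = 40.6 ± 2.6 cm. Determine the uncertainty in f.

∂f/∂d_o = (d_i/(d_o+d_i))² = 0.121;  ∂f/∂d_i = (d_o/(d_o+d_i))² = 0.425
δf = √((∂f/∂d_o · δd_o)² + (∂f/∂d_i · δd_i)²) = √(0.00412 + 1.22) = 1.11 cm

1.11 cm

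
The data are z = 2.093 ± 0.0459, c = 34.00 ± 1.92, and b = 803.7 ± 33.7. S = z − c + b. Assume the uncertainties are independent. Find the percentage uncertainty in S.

For a sum/difference, combine absolute errors in quadrature:
  (δz)² = 0.00211;  (δc)² = 3.69;  (δb)² = 1140
δS = √(1140) = 33.8
S = 771.8, so δS/S = 33.8/771.8 = 0.0437.

4.37%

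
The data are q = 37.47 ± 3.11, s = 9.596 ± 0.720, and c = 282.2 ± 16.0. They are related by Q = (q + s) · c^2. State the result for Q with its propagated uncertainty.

Let u = q + s = 47.07. δu = √(δq² + δs²) = √(9.67 + 0.518) = 3.19, so δu/u = 0.0678.
Q is then a monomial in u, c:
δQ/Q = √((δu/u)² + (2·δc/c)²) = √(0.00460 + 0.0129) = 0.132
Q = 3.748e+06, so δQ = 0.132 × 3.748e+06 = 4.95e+05.

(3.748 ± 0.495) × 10^6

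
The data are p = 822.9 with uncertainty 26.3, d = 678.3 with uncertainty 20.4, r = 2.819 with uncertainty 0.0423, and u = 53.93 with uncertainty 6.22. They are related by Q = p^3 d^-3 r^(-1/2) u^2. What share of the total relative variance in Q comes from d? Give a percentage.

(δQ/Q)² = (3·δp/p)² + (-3·δd/d)² + (−½·δr/r)² + (2·δu/u)²
  p term: (3×0.0320)² = 0.00919
  d term: (-3×0.0301)² = 0.00814
  r term: (-0.5×0.0150)² = 5.63e-05
  u term: (2×0.115)² = 0.0532
Total = 0.0706. Share from d = 0.00814/0.0706 = 0.115.

11.5%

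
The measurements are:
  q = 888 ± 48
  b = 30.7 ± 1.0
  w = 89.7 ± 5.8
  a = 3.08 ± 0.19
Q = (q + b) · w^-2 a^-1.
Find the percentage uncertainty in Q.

Let u = q + b = 919. δu = √(δq² + δb²) = √(2300 + 1.00) = 48.0, so δu/u = 0.0523.
Q is then a monomial in u, w, a:
δQ/Q = √((δu/u)² + (-2·δw/w)² + (-1·δa/a)²) = √(0.00273 + 0.0167 + 0.00381) = 0.153

15.3%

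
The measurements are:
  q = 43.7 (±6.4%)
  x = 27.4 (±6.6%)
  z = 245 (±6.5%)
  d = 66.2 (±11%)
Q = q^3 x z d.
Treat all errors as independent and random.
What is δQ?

For a monomial Q ∝ q^3, x, z, d, fractional errors add in quadrature:
  (3·δq/q)² = (3×0.0640)² = 0.0369;  (1·δx/x)² = (1×0.0660)² = 0.00436;  (1·δz/z)² = (1×0.0650)² = 0.00423;  (1·δd/d)² = (1×0.110)² = 0.0121
δQ/Q = √(0.0575) = 0.240
Q = 3.71e+10, so δQ = 0.240 × 3.71e+10 = 8.9e+09.

8.9e+09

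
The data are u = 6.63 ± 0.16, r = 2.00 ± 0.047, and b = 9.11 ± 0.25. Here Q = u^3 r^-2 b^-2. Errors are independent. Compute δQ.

Each factor contributes (exponent × relative error)² to (δQ/Q)²:
  (3·δu/u)² = (3×0.0241)² = 0.00524;  (-2·δr/r)² = (-2×0.0235)² = 0.00221;  (-2·δb/b)² = (-2×0.0274)² = 0.00301
δQ/Q = √(0.0105) = 0.102
Q = 0.878, so δQ = 0.102 × 0.878 = 0.0898.

0.0898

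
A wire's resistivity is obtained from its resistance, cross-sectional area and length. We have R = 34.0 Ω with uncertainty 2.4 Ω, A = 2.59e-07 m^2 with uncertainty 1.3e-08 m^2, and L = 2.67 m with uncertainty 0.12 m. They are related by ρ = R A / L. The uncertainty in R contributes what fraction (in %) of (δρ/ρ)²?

52.3%

(δρ/ρ)² = (1·δR/R)² + (1·δA/A)² + (-1·δL/L)²
  R term: (1×0.0706)² = 0.00498
  A term: (1×0.0502)² = 0.00252
  L term: (-1×0.0449)² = 0.00202
Total = 0.00952. Share from R = 0.00498/0.00952 = 0.523.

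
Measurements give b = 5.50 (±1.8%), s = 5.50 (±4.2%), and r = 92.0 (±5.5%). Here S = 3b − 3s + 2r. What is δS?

10.1

Sums and differences: (δS)² = Σ (cᵢ δxᵢ)².
  (3·δb)² = 0.0882;  (3·δs)² = 0.480;  (2·δr)² = 102
δS = √(103) = 10.1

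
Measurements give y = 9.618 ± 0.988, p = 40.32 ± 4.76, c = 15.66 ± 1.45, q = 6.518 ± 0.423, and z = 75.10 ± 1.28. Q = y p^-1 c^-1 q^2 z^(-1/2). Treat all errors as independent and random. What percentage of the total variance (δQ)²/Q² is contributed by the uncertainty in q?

(δQ/Q)² = (1·δy/y)² + (-1·δp/p)² + (-1·δc/c)² + (2·δq/q)² + (−½·δz/z)²
  y term: (1×0.103)² = 0.0106
  p term: (-1×0.118)² = 0.0139
  c term: (-1×0.0926)² = 0.00857
  q term: (2×0.0649)² = 0.0168
  z term: (-0.5×0.0170)² = 7.26e-05
Total = 0.0500. Share from q = 0.0168/0.0500 = 0.337.

33.7%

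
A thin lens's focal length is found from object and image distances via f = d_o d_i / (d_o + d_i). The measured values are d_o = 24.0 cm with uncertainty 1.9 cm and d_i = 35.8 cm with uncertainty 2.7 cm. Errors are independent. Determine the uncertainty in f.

∂f/∂d_o = (d_i/(d_o+d_i))² = 0.358;  ∂f/∂d_i = (d_o/(d_o+d_i))² = 0.161
δf = √((∂f/∂d_o · δd_o)² + (∂f/∂d_i · δd_i)²) = √(0.464 + 0.189) = 0.808 cm

0.808 cm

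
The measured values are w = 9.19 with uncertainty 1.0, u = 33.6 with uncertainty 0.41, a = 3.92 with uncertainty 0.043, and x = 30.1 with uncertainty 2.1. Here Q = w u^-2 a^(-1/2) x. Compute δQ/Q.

For a monomial Q ∝ w, u^-2, a^(-1/2), x, fractional errors add in quadrature:
  (1·δw/w)² = (1×0.109)² = 0.0118;  (-2·δu/u)² = (-2×0.0122)² = 0.000596;  (−½·δa/a)² = (-0.5×0.0110)² = 3.01e-05;  (1·δx/x)² = (1×0.0698)² = 0.00487
δQ/Q = √(0.0173) = 0.132

0.132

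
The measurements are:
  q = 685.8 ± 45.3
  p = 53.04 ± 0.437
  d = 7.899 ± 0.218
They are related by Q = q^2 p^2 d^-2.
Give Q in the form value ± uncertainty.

Relative error in a monomial: (δQ/Q)² = Σ (nᵢ · δxᵢ/xᵢ)².
  (2·δq/q)² = (2×0.0661)² = 0.0175;  (2·δp/p)² = (2×0.00824)² = 0.000272;  (-2·δd/d)² = (-2×0.0276)² = 0.00305
δQ/Q = √(0.0208) = 0.144
Q = 2.121e+07, so δQ = 0.144 × 2.121e+07 = 3.06e+06.

(2.121 ± 0.306) × 10^7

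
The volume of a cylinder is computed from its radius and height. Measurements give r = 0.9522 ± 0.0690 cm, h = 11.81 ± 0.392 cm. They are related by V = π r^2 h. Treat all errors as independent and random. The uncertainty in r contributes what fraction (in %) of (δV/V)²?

(δV/V)² = (2·δr/r)² + (1·δh/h)²
  r term: (2×0.0725)² = 0.0210
  h term: (1×0.0332)² = 0.00110
Total = 0.0221. Share from r = 0.0210/0.0221 = 0.950.

95.0%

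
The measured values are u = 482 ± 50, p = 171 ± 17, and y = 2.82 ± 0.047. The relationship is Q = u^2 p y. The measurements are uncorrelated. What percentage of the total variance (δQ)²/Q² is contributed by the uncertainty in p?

18.6%

(δQ/Q)² = (2·δu/u)² + (1·δp/p)² + (1·δy/y)²
  u term: (2×0.104)² = 0.0430
  p term: (1×0.0994)² = 0.00988
  y term: (1×0.0167)² = 0.000278
Total = 0.0532. Share from p = 0.00988/0.0532 = 0.186.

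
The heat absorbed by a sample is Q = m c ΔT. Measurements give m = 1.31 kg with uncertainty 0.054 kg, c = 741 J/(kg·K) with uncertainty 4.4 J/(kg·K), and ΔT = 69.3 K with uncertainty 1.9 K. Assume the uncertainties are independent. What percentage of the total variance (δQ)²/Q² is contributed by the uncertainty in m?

68.3%

(δQ/Q)² = (1·δm/m)² + (1·δc/c)² + (1·δΔT/ΔT)²
  m term: (1×0.0412)² = 0.00170
  c term: (1×0.00594)² = 3.53e-05
  ΔT term: (1×0.0274)² = 0.000752
Total = 0.00249. Share from m = 0.00170/0.00249 = 0.683.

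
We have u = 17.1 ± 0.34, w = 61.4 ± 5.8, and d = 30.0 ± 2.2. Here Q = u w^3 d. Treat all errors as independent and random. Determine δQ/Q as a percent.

Q is a product of powers, so relative uncertainties combine in quadrature:
  (1·δu/u)² = (1×0.0199)² = 0.000395;  (3·δw/w)² = (3×0.0945)² = 0.0803;  (1·δd/d)² = (1×0.0733)² = 0.00538
δQ/Q = √(0.0861) = 0.293

29.3%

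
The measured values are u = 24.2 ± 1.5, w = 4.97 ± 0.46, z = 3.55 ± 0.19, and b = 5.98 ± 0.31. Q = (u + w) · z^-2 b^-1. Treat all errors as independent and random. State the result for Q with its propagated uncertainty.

0.387 ± 0.0505

Let h = u + w = 29.2. δh = √(δu² + δw²) = √(2.25 + 0.212) = 1.57, so δh/h = 0.0538.
Q is then a monomial in h, z, b:
δQ/Q = √((δh/h)² + (-2·δz/z)² + (-1·δb/b)²) = √(0.00289 + 0.0115 + 0.00269) = 0.131
Q = 0.387, so δQ = 0.131 × 0.387 = 0.0505.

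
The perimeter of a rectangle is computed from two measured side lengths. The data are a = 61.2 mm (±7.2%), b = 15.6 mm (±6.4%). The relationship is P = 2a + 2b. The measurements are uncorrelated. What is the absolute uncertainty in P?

For a sum/difference, combine absolute errors in quadrature:
  (2·δa)² = 77.7;  (2·δb)² = 3.99
δP = √(81.7) = 9.04 mm

9.04 mm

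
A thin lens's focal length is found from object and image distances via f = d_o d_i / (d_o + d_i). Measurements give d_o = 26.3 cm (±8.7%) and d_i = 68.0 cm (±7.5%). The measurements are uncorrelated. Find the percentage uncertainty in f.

∂f/∂d_o = (d_i/(d_o+d_i))² = 0.520;  ∂f/∂d_i = (d_o/(d_o+d_i))² = 0.0778
δf = √((∂f/∂d_o · δd_o)² + (∂f/∂d_i · δd_i)²) = √(1.42 + 0.157) = 1.25 cm
f = 19.0 cm, so δf/f = 1.25/19.0 = 0.0661.

6.61%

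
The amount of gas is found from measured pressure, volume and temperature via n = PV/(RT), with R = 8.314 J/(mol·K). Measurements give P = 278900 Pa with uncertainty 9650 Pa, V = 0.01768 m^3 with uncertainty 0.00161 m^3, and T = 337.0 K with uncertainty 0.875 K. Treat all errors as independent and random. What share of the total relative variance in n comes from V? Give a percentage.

(δn/n)² = (1·δP/P)² + (1·δV/V)² + (-1·δT/T)²
  P term: (1×0.0346)² = 0.00120
  V term: (1×0.0911)² = 0.00829
  T term: (-1×0.00260)² = 6.74e-06
Total = 0.00950. Share from V = 0.00829/0.00950 = 0.873.

87.3%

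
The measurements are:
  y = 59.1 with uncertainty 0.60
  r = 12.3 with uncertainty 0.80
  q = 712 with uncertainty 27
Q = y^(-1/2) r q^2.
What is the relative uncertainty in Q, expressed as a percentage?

Since Q is a product/quotient, work with relative uncertainties:
  (−½·δy/y)² = (-0.5×0.0102)² = 2.58e-05;  (1·δr/r)² = (1×0.0650)² = 0.00423;  (2·δq/q)² = (2×0.0379)² = 0.00575
δQ/Q = √(0.0100) = 0.100

10.0%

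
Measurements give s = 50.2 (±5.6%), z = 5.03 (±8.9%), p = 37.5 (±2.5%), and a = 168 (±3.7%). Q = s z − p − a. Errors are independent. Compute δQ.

27.3

Let w = s·z = 253. δw/w = √((1·δs/s)² + (1·δz/z)²) = √(0.00314 + 0.00792) = 0.105, so δw = 26.6.
Q = w − p − a: δQ = √(δw² + δp² + δa²) = √(705 + 0.879 + 38.6) = 27.3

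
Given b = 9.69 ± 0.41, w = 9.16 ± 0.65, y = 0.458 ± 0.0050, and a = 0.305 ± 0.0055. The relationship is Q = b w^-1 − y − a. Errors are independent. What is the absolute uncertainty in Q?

0.0877

Let p = b·w^-1 = 1.06. δp/p = √((1·δb/b)² + (-1·δw/w)²) = √(0.00179 + 0.00504) = 0.0826, so δp = 0.0874.
Q = p − y − a: δQ = √(δp² + δy² + δa²) = √(0.00764 + 2.5e-05 + 3.02e-05) = 0.0877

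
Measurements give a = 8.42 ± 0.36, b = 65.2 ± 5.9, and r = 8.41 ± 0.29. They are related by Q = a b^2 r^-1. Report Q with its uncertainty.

4260 ± 805

Each factor contributes (exponent × relative error)² to (δQ/Q)²:
  (1·δa/a)² = (1×0.0428)² = 0.00183;  (2·δb/b)² = (2×0.0905)² = 0.0328;  (-1·δr/r)² = (-1×0.0345)² = 0.00119
δQ/Q = √(0.0358) = 0.189
Q = 4260, so δQ = 0.189 × 4260 = 805.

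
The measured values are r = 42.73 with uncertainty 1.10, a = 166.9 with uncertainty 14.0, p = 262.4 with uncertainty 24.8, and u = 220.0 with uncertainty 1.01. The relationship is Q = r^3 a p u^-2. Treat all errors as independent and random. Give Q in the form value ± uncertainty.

Each factor contributes (exponent × relative error)² to (δQ/Q)²:
  (3·δr/r)² = (3×0.0257)² = 0.00596;  (1·δa/a)² = (1×0.0839)² = 0.00704;  (1·δp/p)² = (1×0.0945)² = 0.00893;  (-2·δu/u)² = (-2×0.00459)² = 8.43e-05
δQ/Q = √(0.0220) = 0.148
Q = 70590, so δQ = 0.148 × 70590 = 10500.

70590 ± 10500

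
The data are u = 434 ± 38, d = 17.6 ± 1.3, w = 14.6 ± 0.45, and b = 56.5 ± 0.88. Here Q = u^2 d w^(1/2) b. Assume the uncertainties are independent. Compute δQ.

Each factor contributes (exponent × relative error)² to (δQ/Q)²:
  (2·δu/u)² = (2×0.0876)² = 0.0307;  (1·δd/d)² = (1×0.0739)² = 0.00546;  (½·δw/w)² = (0.5×0.0308)² = 0.000237;  (1·δb/b)² = (1×0.0156)² = 0.000243
δQ/Q = √(0.0366) = 0.191
Q = 7.16e+08, so δQ = 0.191 × 7.16e+08 = 1.37e+08.

1.37e+08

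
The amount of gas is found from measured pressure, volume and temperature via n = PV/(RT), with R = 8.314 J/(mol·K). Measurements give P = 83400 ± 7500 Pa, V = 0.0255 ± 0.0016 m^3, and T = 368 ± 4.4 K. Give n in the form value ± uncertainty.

Each factor contributes (exponent × relative error)² to (δn/n)²:
  (1·δP/P)² = (1×0.0899)² = 0.00809;  (1·δV/V)² = (1×0.0627)² = 0.00394;  (-1·δT/T)² = (-1×0.0120)² = 0.000143
δn/n = √(0.0122) = 0.110
n = 0.695 mol, so δn = 0.110 × 0.695 = 0.0767 mol.

0.695 ± 0.0767 mol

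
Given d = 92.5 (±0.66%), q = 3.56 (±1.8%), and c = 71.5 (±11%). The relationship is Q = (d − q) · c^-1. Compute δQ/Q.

0.110

Let u = d − q = 88.9. δu = √(δd² + δq²) = √(0.373 + 0.00411) = 0.614, so δu/u = 0.00690.
Q is then a monomial in u, c:
δQ/Q = √((δu/u)² + (-1·δc/c)²) = √(4.76e-05 + 0.0121) = 0.110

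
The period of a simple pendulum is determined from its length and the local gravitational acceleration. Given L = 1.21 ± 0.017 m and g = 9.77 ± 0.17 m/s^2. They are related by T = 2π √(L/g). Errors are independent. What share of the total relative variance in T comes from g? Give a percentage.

60.5%

(δT/T)² = (½·δL/L)² + (−½·δg/g)²
  L term: (0.5×0.0140)² = 4.93e-05
  g term: (-0.5×0.0174)² = 7.57e-05
Total = 0.000125. Share from g = 7.57e-05/0.000125 = 0.605.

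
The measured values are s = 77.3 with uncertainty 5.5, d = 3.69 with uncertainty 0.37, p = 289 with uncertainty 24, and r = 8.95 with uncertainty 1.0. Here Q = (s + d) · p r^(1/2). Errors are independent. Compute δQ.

8480

Let u = s + d = 81.0. δu = √(δs² + δd²) = √(30.2 + 0.137) = 5.51, so δu/u = 0.0681.
Q is then a monomial in u, p, r:
δQ/Q = √((δu/u)² + (1·δp/p)² + (½·δr/r)²) = √(0.00463 + 0.00690 + 0.00312) = 0.121
Q = 70000, so δQ = 0.121 × 70000 = 8480.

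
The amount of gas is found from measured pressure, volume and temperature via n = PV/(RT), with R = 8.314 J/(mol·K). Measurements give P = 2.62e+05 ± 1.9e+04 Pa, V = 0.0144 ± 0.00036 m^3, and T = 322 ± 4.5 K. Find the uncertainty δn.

Relative error in a monomial: (δn/n)² = Σ (nᵢ · δxᵢ/xᵢ)².
  (1·δP/P)² = (1×0.0725)² = 0.00526;  (1·δV/V)² = (1×0.0250)² = 0.000625;  (-1·δT/T)² = (-1×0.0140)² = 0.000195
δn/n = √(0.00608) = 0.0780
n = 1.41 mol, so δn = 0.0780 × 1.41 = 0.110 mol.

0.110 mol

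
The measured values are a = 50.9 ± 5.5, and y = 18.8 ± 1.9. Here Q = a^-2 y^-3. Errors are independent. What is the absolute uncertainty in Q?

2.16e-08

Products/powers → add relative errors in quadrature, weighted by exponent:
  (-2·δa/a)² = (-2×0.108)² = 0.0467;  (-3·δy/y)² = (-3×0.101)² = 0.0919
δQ/Q = √(0.139) = 0.372
Q = 5.81e-08, so δQ = 0.372 × 5.81e-08 = 2.16e-08.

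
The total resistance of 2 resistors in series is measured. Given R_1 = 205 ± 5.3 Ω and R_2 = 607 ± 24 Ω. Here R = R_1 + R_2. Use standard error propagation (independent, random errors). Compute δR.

24.6 Ω

Each term contributes (cᵢ δxᵢ)² to (δR)²:
  (δR_1)² = 28.1;  (δR_2)² = 576
δR = √(604) = 24.6 Ω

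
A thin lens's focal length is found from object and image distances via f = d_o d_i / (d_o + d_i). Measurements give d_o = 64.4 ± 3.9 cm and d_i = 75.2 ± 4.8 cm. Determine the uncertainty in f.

1.52 cm

∂f/∂d_o = (d_i/(d_o+d_i))² = 0.290;  ∂f/∂d_i = (d_o/(d_o+d_i))² = 0.213
δf = √((∂f/∂d_o · δd_o)² + (∂f/∂d_i · δd_i)²) = √(1.28 + 1.04) = 1.52 cm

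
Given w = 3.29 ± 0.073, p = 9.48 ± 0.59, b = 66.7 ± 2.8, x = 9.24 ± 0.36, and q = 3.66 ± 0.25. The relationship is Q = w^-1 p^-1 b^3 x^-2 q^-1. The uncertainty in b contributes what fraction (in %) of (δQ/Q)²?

(δQ/Q)² = (-1·δw/w)² + (-1·δp/p)² + (3·δb/b)² + (-2·δx/x)² + (-1·δq/q)²
  w term: (-1×0.0222)² = 0.000492
  p term: (-1×0.0622)² = 0.00387
  b term: (3×0.0420)² = 0.0159
  x term: (-2×0.0390)² = 0.00607
  q term: (-1×0.0683)² = 0.00467
Total = 0.0310. Share from b = 0.0159/0.0310 = 0.512.

51.2%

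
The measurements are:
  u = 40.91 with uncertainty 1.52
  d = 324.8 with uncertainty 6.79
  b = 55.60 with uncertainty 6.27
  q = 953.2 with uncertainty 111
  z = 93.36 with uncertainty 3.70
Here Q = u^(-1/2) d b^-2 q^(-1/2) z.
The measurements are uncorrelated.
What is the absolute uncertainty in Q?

Relative error in a monomial: (δQ/Q)² = Σ (nᵢ · δxᵢ/xᵢ)².
  (−½·δu/u)² = (-0.5×0.0372)² = 0.000345;  (1·δd/d)² = (1×0.0209)² = 0.000437;  (-2·δb/b)² = (-2×0.113)² = 0.0509;  (−½·δq/q)² = (-0.5×0.116)² = 0.00339;  (1·δz/z)² = (1×0.0396)² = 0.00157
δQ/Q = √(0.0566) = 0.238
Q = 0.04967, so δQ = 0.238 × 0.04967 = 0.0118.

0.0118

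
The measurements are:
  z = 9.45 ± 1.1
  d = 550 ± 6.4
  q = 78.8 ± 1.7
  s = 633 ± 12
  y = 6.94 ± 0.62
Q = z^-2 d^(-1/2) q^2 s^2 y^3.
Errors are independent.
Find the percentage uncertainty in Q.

Q is a product of powers, so relative uncertainties combine in quadrature:
  (-2·δz/z)² = (-2×0.116)² = 0.0542;  (−½·δd/d)² = (-0.5×0.0116)² = 3.39e-05;  (2·δq/q)² = (2×0.0216)² = 0.00186;  (2·δs/s)² = (2×0.0190)² = 0.00144;  (3·δy/y)² = (3×0.0893)² = 0.0718
δQ/Q = √(0.129) = 0.360

36.0%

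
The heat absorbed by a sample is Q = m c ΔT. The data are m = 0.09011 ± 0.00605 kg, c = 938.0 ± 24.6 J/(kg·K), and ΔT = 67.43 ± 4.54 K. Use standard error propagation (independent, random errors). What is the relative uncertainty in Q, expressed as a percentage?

Q is a product of powers, so relative uncertainties combine in quadrature:
  (1·δm/m)² = (1×0.0671)² = 0.00451;  (1·δc/c)² = (1×0.0262)² = 0.000688;  (1·δΔT/ΔT)² = (1×0.0673)² = 0.00453
δQ/Q = √(0.00973) = 0.0986

9.86%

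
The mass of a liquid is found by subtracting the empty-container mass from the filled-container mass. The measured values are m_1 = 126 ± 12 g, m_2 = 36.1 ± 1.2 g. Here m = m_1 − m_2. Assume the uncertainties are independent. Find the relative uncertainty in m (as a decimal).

Each term contributes (cᵢ δxᵢ)² to (δm)²:
  (δm_1)² = 144;  (δm_2)² = 1.44
δm = √(145) = 12.1 g
m = 89.9 g, so δm/m = 12.1/89.9 = 0.134.

0.134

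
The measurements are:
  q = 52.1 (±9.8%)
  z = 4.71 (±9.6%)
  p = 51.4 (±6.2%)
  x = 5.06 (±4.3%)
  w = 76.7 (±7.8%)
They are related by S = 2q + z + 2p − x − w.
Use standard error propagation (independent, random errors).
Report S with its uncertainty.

Sums and differences: (δS)² = Σ (cᵢ δxᵢ)².
  (2·δq)² = 104;  (δz)² = 0.204;  (2·δp)² = 40.6;  (δx)² = 0.0473;  (δw)² = 35.8
δS = √(181) = 13.5
S = 130.

130 ± 13.5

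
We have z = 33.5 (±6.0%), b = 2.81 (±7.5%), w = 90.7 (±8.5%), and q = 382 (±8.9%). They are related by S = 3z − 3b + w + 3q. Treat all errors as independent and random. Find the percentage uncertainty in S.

7.71%

For a sum/difference, combine absolute errors in quadrature:
  (3·δz)² = 36.4;  (3·δb)² = 0.400;  (δw)² = 59.4;  (3·δq)² = 10400
δS = √(10500) = 102
S = 1330, so δS/S = 102/1330 = 0.0771.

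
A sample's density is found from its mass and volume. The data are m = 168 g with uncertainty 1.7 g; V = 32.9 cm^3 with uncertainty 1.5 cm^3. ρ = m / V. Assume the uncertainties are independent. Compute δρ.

0.238 g/cm^3

Since ρ is a product/quotient, work with relative uncertainties:
  (1·δm/m)² = (1×0.0101)² = 0.000102;  (-1·δV/V)² = (-1×0.0456)² = 0.00208
δρ/ρ = √(0.00218) = 0.0467
ρ = 5.11 g/cm^3, so δρ = 0.0467 × 5.11 = 0.238 g/cm^3.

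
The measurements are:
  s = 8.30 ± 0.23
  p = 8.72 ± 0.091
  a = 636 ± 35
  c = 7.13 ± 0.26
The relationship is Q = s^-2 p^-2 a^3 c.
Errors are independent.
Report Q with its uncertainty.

Relative error in a monomial: (δQ/Q)² = Σ (nᵢ · δxᵢ/xᵢ)².
  (-2·δs/s)² = (-2×0.0277)² = 0.00307;  (-2·δp/p)² = (-2×0.0104)² = 0.000436;  (3·δa/a)² = (3×0.0550)² = 0.0273;  (1·δc/c)² = (1×0.0365)² = 0.00133
δQ/Q = √(0.0321) = 0.179
Q = 3.5e+05, so δQ = 0.179 × 3.5e+05 = 62700.

(3.50 ± 0.627) × 10^5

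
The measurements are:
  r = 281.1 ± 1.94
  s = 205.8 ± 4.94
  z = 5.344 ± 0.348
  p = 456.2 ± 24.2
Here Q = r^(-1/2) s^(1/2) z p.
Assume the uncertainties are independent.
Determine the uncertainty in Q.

Since Q is a product/quotient, work with relative uncertainties:
  (−½·δr/r)² = (-0.5×0.00690)² = 1.19e-05;  (½·δs/s)² = (0.5×0.0240)² = 0.000144;  (1·δz/z)² = (1×0.0651)² = 0.00424;  (1·δp/p)² = (1×0.0530)² = 0.00281
δQ/Q = √(0.00721) = 0.0849
Q = 2086, so δQ = 0.0849 × 2086 = 177.

177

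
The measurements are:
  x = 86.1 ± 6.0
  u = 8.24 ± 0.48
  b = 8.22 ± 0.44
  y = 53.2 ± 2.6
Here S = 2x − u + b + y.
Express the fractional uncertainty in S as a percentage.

5.46%

For a sum/difference, combine absolute errors in quadrature:
  (2·δx)² = 144;  (δu)² = 0.230;  (δb)² = 0.194;  (δy)² = 6.76
δS = √(151) = 12.3
S = 225, so δS/S = 12.3/225 = 0.0546.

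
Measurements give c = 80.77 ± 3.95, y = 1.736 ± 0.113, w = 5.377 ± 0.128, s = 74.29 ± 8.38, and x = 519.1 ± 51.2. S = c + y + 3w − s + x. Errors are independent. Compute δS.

52.0

Each term contributes (cᵢ δxᵢ)² to (δS)²:
  (δc)² = 15.6;  (δy)² = 0.0128;  (3·δw)² = 0.147;  (δs)² = 70.2;  (δx)² = 2620
δS = √(2710) = 52.0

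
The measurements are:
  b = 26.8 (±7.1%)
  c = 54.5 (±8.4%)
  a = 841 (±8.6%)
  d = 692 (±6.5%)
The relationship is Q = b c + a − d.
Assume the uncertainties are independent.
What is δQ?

Let p = b·c = 1460. δp/p = √((1·δb/b)² + (1·δc/c)²) = √(0.00504 + 0.00706) = 0.110, so δp = 161.
Q = p + a − d: δQ = √(δp² + δa² + δd²) = √(25800 + 5230 + 2020) = 182

182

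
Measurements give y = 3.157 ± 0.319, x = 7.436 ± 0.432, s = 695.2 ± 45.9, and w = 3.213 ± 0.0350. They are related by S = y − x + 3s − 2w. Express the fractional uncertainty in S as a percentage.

6.64%

For a sum/difference, combine absolute errors in quadrature:
  (δy)² = 0.102;  (δx)² = 0.187;  (3·δs)² = 19000;  (2·δw)² = 0.00490
δS = √(19000) = 138
S = 2075, so δS/S = 138/2075 = 0.0664.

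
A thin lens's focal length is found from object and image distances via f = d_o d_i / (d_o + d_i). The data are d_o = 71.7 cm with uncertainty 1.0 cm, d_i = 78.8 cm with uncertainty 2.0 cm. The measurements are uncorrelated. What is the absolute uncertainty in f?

∂f/∂d_o = (d_i/(d_o+d_i))² = 0.274;  ∂f/∂d_i = (d_o/(d_o+d_i))² = 0.227
δf = √((∂f/∂d_o · δd_o)² + (∂f/∂d_i · δd_i)²) = √(0.0752 + 0.206) = 0.530 cm

0.530 cm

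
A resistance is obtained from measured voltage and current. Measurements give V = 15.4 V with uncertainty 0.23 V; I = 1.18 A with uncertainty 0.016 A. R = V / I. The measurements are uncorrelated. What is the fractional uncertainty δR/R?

R is a product of powers, so relative uncertainties combine in quadrature:
  (1·δV/V)² = (1×0.0149)² = 0.000223;  (-1·δI/I)² = (-1×0.0136)² = 0.000184
δR/R = √(0.000407) = 0.0202

0.0202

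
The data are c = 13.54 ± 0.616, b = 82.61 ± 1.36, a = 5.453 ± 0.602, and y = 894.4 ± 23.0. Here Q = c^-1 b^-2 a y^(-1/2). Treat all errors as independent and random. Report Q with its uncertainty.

(1.973 ± 0.246) × 10^-6

Relative error in a monomial: (δQ/Q)² = Σ (nᵢ · δxᵢ/xᵢ)².
  (-1·δc/c)² = (-1×0.0455)² = 0.00207;  (-2·δb/b)² = (-2×0.0165)² = 0.00108;  (1·δa/a)² = (1×0.110)² = 0.0122;  (−½·δy/y)² = (-0.5×0.0257)² = 0.000165
δQ/Q = √(0.0155) = 0.125
Q = 1.973e-06, so δQ = 0.125 × 1.973e-06 = 2.46e-07.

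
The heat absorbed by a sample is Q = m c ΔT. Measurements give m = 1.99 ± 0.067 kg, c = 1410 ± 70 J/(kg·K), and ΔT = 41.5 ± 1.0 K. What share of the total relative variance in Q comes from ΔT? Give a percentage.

13.9%

(δQ/Q)² = (1·δm/m)² + (1·δc/c)² + (1·δΔT/ΔT)²
  m term: (1×0.0337)² = 0.00113
  c term: (1×0.0496)² = 0.00246
  ΔT term: (1×0.0241)² = 0.000581
Total = 0.00418. Share from ΔT = 0.000581/0.00418 = 0.139.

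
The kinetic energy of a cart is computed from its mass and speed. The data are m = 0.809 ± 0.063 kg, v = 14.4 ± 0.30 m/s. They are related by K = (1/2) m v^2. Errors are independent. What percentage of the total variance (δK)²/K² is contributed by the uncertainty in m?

77.7%

(δK/K)² = (1·δm/m)² + (2·δv/v)²
  m term: (1×0.0779)² = 0.00606
  v term: (2×0.0208)² = 0.00174
Total = 0.00780. Share from m = 0.00606/0.00780 = 0.777.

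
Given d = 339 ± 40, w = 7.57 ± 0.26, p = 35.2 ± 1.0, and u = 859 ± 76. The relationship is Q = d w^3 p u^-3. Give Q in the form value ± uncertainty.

Q is a product of powers, so relative uncertainties combine in quadrature:
  (1·δd/d)² = (1×0.118)² = 0.0139;  (3·δw/w)² = (3×0.0343)² = 0.0106;  (1·δp/p)² = (1×0.0284)² = 0.000807;  (-3·δu/u)² = (-3×0.0885)² = 0.0705
δQ/Q = √(0.0958) = 0.310
Q = 0.00817, so δQ = 0.310 × 0.00817 = 0.00253.

0.00817 ± 0.00253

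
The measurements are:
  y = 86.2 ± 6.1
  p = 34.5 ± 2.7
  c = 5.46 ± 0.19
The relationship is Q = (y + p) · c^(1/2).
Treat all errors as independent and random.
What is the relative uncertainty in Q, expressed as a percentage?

5.79%

Let u = y + p = 121. δu = √(δy² + δp²) = √(37.2 + 7.29) = 6.67, so δu/u = 0.0553.
Q is then a monomial in u, c:
δQ/Q = √((δu/u)² + (½·δc/c)²) = √(0.00305 + 0.000303) = 0.0579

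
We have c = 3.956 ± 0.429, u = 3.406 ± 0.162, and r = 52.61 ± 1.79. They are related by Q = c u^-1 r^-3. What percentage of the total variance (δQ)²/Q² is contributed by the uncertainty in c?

48.1%

(δQ/Q)² = (1·δc/c)² + (-1·δu/u)² + (-3·δr/r)²
  c term: (1×0.108)² = 0.0118
  u term: (-1×0.0476)² = 0.00226
  r term: (-3×0.0340)² = 0.0104
Total = 0.0244. Share from c = 0.0118/0.0244 = 0.481.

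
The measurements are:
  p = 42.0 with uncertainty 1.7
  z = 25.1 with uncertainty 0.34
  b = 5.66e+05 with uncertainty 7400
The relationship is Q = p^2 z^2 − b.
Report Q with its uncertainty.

Let w = p^2·z^2 = 1.11e+06. δw/w = √((2·δp/p)² + (2·δz/z)²) = √(0.00655 + 0.000734) = 0.0854, so δw = 94900.
Q = w − b: δQ = √(δw² + δb²) = √(9e+09 + 5.48e+07) = 95200
Q = 5.45e+05.

(5.45 ± 0.952) × 10^5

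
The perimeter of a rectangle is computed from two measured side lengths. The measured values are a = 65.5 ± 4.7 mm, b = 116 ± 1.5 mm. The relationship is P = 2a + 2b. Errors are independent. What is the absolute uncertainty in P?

9.87 mm

Absolute uncertainties add in quadrature for a linear combination:
  (2·δa)² = 88.4;  (2·δb)² = 9.00
δP = √(97.4) = 9.87 mm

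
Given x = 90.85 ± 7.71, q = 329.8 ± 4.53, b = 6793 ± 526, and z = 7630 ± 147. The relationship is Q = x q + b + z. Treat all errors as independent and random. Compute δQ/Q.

Let p = x·q = 29960. δp/p = √((1·δx/x)² + (1·δq/q)²) = √(0.00720 + 0.000189) = 0.0860, so δp = 2580.
Q = p + b + z: δQ = √(δp² + δb² + δz²) = √(6.63e+06 + 2.77e+05 + 21600) = 2630
Q = 44390, so δQ/Q = 2630/44390 = 0.0593.

0.0593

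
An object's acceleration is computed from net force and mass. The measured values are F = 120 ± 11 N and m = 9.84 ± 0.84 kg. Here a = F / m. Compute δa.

1.53 m/s^2

Each factor contributes (exponent × relative error)² to (δa/a)²:
  (1·δF/F)² = (1×0.0917)² = 0.00840;  (-1·δm/m)² = (-1×0.0854)² = 0.00729
δa/a = √(0.0157) = 0.125
a = 12.2 m/s^2, so δa = 0.125 × 12.2 = 1.53 m/s^2.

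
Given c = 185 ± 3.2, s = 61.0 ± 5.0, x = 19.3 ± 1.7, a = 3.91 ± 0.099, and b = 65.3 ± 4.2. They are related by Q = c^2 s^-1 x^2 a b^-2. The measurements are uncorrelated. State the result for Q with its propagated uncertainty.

Each factor contributes (exponent × relative error)² to (δQ/Q)²:
  (2·δc/c)² = (2×0.0173)² = 0.00120;  (-1·δs/s)² = (-1×0.0820)² = 0.00672;  (2·δx/x)² = (2×0.0881)² = 0.0310;  (1·δa/a)² = (1×0.0253)² = 0.000641;  (-2·δb/b)² = (-2×0.0643)² = 0.0165
δQ/Q = √(0.0561) = 0.237
Q = 192, so δQ = 0.237 × 192 = 45.4.

192 ± 45.4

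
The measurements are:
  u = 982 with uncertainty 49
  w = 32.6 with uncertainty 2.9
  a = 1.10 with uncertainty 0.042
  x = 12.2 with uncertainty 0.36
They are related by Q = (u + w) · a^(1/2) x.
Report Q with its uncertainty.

13000 ± 776

Let h = u + w = 1010. δh = √(δu² + δw²) = √(2400 + 8.41) = 49.1, so δh/h = 0.0484.
Q is then a monomial in h, a, x:
δQ/Q = √((δh/h)² + (½·δa/a)² + (1·δx/x)²) = √(0.00234 + 0.000364 + 0.000871) = 0.0598
Q = 13000, so δQ = 0.0598 × 13000 = 776.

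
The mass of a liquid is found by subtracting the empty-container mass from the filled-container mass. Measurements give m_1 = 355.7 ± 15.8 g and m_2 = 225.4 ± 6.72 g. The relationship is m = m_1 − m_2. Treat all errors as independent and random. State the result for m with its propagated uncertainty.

130.3 ± 17.2 g

Each term contributes (cᵢ δxᵢ)² to (δm)²:
  (δm_1)² = 250;  (δm_2)² = 45.2
δm = √(295) = 17.2 g
m = 130.3 g.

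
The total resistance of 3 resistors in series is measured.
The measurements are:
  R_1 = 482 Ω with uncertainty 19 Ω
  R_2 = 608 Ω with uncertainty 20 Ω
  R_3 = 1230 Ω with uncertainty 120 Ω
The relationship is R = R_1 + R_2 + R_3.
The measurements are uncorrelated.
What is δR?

123 Ω

Each term contributes (cᵢ δxᵢ)² to (δR)²:
  (δR_1)² = 361;  (δR_2)² = 400;  (δR_3)² = 14400
δR = √(15200) = 123 Ω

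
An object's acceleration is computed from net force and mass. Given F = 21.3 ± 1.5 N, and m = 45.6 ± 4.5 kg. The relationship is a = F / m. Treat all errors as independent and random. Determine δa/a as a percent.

12.1%

a is a product of powers, so relative uncertainties combine in quadrature:
  (1·δF/F)² = (1×0.0704)² = 0.00496;  (-1·δm/m)² = (-1×0.0987)² = 0.00974
δa/a = √(0.0147) = 0.121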